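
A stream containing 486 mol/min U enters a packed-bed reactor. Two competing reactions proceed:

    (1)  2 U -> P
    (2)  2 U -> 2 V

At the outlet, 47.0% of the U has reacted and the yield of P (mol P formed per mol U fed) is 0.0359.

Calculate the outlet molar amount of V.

194 mol/min

Yield of P: 1ξ₁ / 486 = 0.0359 → ξ₁ = 17.45 mol/min.
Conversion of U: 2ξ₁ + 2ξ₂ = 0.47 × 486 = 228.4 → ξ₂ = 96.76 mol/min.
Outlet amounts (n = n₀ + Σ ν·ξ):
  U: 486 − 2(17.45) − 2(96.76) = 257.6
  P: 0 + 1(17.45) = 17.45
  V: 0 + 2(96.76) = 193.5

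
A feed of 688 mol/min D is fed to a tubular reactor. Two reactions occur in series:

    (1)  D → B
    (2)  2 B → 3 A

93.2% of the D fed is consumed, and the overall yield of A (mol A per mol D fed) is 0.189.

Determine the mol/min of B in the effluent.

Conversion of D: D consumed = 1ξ₁ = 0.932 × 688 → ξ₁ = 641.2 mol/min.
Yield of A: 3ξ₂ / 688 = 0.189 → ξ₂ = 43.34 mol/min.
Outlet amounts (n = n₀ + Σ ν·ξ):
  D: 688 − 1(641.2) = 46.78
  B: 0 + 1(641.2) − 2(43.34) = 554.5
  A: 0 + 3(43.34) = 130

555 mol/min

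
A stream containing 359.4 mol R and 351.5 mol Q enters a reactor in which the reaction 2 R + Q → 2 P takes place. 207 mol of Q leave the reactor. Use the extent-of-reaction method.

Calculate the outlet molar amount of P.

For Q: n = n₀ − 1ξ → 207 = 351.5 − 1ξ, giving ξ = 144.5 mol.
Outlet amounts (n = n₀ + ν ξ):
  R: 359.4 − 2(144.5) = 70.4
  Q: 351.5 − 1(144.5) = 207
  P: 0 + 2(144.5) = 289

289 mol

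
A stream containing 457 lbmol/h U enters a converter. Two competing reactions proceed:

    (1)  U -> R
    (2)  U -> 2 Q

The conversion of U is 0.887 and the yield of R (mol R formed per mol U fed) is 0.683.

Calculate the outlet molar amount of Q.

Yield of R: 1ξ₁ / 457 = 0.683 → ξ₁ = 312.1 lbmol/h.
Conversion of U: 1ξ₁ + 1ξ₂ = 0.887 × 457 = 405.4 → ξ₂ = 93.23 lbmol/h.
Outlet amounts (n = n₀ + Σ ν·ξ):
  U: 457 − 1(312.1) − 1(93.23) = 51.64
  R: 0 + 1(312.1) = 312.1
  Q: 0 + 2(93.23) = 186.5

186 lbmol/h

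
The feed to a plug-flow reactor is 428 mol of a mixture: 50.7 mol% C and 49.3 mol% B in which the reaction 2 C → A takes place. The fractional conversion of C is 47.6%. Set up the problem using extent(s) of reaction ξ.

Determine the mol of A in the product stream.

C reacted = 0.476 × 217 = 103.3 mol; ν_C = −2, so ξ = 103.3/2 = 51.65 mol.
Outlet amounts (n = n₀ + ν ξ):
  C: 217 − 2(51.65) = 113.7
  A: 0 + 1(51.65) = 51.65
  B: 211 (inert)

51.6 mol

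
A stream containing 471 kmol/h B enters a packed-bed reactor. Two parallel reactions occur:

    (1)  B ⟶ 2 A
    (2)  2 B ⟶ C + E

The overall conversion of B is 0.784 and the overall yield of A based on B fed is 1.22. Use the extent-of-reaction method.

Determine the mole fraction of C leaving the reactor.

Yield of A: 2ξ₁ / 471 = 1.22 → ξ₁ = 287.3 kmol/h.
Conversion of B: 1ξ₁ + 2ξ₂ = 0.784 × 471 = 369.3 → ξ₂ = 40.98 kmol/h.
Outlet amounts (n = n₀ + Σ ν·ξ):
  B: 471 − 1(287.3) − 2(40.98) = 101.7
  A: 0 + 2(287.3) = 574.6
  C: 0 + 1(40.98) = 40.98
  E: 0 + 1(40.98) = 40.98
Total out = 758.3 kmol/h; y_C = 40.98 / 758.3 = 0.05404.

0.054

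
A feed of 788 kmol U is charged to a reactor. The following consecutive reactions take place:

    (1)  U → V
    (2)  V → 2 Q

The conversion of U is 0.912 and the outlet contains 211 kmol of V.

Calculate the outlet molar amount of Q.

1020 kmol

Conversion of U: U consumed = 1ξ₁ = 0.912 × 788 → ξ₁ = 718.7 kmol.
V balance: n_V = 0 + 1ξ₁ − 1ξ₂ = 211 → ξ₂ = (1·718.7 − 211)/1 = 507.7 kmol.
Outlet amounts (n = n₀ + Σ ν·ξ):
  U: 788 − 1(718.7) = 69.34
  V: 0 + 1(718.7) − 1(507.7) = 211
  Q: 0 + 2(507.7) = 1015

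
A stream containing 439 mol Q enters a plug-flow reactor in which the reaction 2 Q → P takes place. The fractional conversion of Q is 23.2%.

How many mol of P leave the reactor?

50.9 mol

Q reacted = 0.232 × 439 = 101.8 mol; ν_Q = −2, so ξ = 101.8/2 = 50.92 mol.
Outlet amounts (n = n₀ + ν ξ):
  Q: 439 − 2(50.92) = 337.2
  P: 0 + 1(50.92) = 50.92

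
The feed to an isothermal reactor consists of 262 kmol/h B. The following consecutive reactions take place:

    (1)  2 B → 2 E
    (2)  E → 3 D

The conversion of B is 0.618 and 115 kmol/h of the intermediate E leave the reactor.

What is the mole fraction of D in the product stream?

Conversion of B: B consumed = 2ξ₁ = 0.618 × 262 → ξ₁ = 80.96 kmol/h.
E balance: n_E = 0 + 2ξ₁ − 1ξ₂ = 115 → ξ₂ = (2·80.96 − 115)/1 = 46.92 kmol/h.
Outlet amounts (n = n₀ + Σ ν·ξ):
  B: 262 − 2(80.96) = 100.1
  E: 0 + 2(80.96) − 1(46.92) = 115
  D: 0 + 3(46.92) = 140.7
Total out = 355.8 kmol/h; y_D = 140.7 / 355.8 = 0.3955.

0.396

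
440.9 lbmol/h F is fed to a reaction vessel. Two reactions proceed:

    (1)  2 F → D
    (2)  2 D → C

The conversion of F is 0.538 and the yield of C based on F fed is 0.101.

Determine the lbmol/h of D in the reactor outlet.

Conversion of F: F consumed = 2ξ₁ = 0.538 × 440.9 → ξ₁ = 118.6 lbmol/h.
Yield of C: 1ξ₂ / 440.9 = 0.101 → ξ₂ = 44.53 lbmol/h.
Outlet amounts (n = n₀ + Σ ν·ξ):
  F: 440.9 − 2(118.6) = 203.7
  D: 0 + 1(118.6) − 2(44.53) = 29.54
  C: 0 + 1(44.53) = 44.53

29.5 lbmol/h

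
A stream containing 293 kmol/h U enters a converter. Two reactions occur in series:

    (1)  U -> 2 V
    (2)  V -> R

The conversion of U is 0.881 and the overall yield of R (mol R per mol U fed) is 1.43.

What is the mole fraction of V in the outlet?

0.177

Conversion of U: U consumed = 1ξ₁ = 0.881 × 293 → ξ₁ = 258.1 kmol/h.
Yield of R: 1ξ₂ / 293 = 1.43 → ξ₂ = 419 kmol/h.
Outlet amounts (n = n₀ + Σ ν·ξ):
  U: 293 − 1(258.1) = 34.87
  V: 0 + 2(258.1) − 1(419) = 97.28
  R: 0 + 1(419) = 419
Total out = 551.1 kmol/h; y_V = 97.28 / 551.1 = 0.1765.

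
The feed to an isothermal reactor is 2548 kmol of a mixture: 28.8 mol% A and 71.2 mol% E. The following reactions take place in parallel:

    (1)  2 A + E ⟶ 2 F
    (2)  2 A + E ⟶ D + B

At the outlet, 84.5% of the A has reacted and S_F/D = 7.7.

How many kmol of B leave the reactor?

Conversion of A: A consumed = 0.845 × 733.8 = 620.1 kmol = 2ξ₁ + 2ξ₂.
Selectivity: 2ξ₁ / (1ξ₂) = 7.7 → ξ₁ = 3.85 ξ₂.
Substitute: (2·3.85 + 2) ξ₂ = 620.1 → ξ₂ = 63.93 kmol, ξ₁ = 246.1 kmol.
Outlet amounts (n = n₀ + Σ ν·ξ):
  A: 733.8 − 2(246.1) − 2(63.93) = 113.7
  E: 1814 − 1(246.1) − 1(63.93) = 1504
  F: 0 + 2(246.1) = 492.2
  D: 0 + 1(63.93) = 63.93
  B: 0 + 1(63.93) = 63.93

63.9 kmol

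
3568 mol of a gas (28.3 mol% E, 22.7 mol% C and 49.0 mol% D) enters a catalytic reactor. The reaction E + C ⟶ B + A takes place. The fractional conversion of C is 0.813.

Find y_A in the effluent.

0.185

C reacted = 0.813 × 809.9 = 658.5 mol; ν_C = −1, so ξ = 658.5/1 = 658.5 mol.
Outlet amounts (n = n₀ + ν ξ):
  E: 1010 − 1(658.5) = 351.3
  C: 809.9 − 1(658.5) = 151.5
  B: 0 + 1(658.5) = 658.5
  A: 0 + 1(658.5) = 658.5
  D: 1748 (inert)
Total out = 3568 mol; y_A = 658.5 / 3568 = 0.1846.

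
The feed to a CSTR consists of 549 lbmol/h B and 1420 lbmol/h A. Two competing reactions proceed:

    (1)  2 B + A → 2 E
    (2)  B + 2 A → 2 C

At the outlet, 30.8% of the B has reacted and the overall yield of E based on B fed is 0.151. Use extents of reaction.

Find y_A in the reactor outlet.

Yield of E: 2ξ₁ / 549 = 0.151 → ξ₁ = 41.45 lbmol/h.
Conversion of B: 2ξ₁ + 1ξ₂ = 0.308 × 549 = 169.1 → ξ₂ = 86.19 lbmol/h.
Outlet amounts (n = n₀ + Σ ν·ξ):
  B: 549 − 2(41.45) − 1(86.19) = 379.9
  A: 1420 − 1(41.45) − 2(86.19) = 1206
  E: 0 + 2(41.45) = 82.9
  C: 0 + 2(86.19) = 172.4
Total out = 1841 lbmol/h; y_A = 1206 / 1841 = 0.655.

0.655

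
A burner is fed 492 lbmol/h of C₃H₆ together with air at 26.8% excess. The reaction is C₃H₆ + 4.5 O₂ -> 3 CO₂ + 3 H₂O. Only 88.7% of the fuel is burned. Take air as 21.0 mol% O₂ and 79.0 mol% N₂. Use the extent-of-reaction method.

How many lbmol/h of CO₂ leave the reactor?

1310 lbmol/h

Stoichiometric O₂ = 4.5 × 492 = 2214 lbmol/h; O₂ fed = 2214 × 1.268 = 2807 lbmol/h.
N₂ fed = 2807 × 79/21 = 10560 lbmol/h.
Fuel reacted = 0.887 × 492 → ξ = 436.4 lbmol/h.
Outlet (n = n₀ + ν ξ):
  C₃H₆: 492 − 1(436.4) = 55.6
  O₂: 2807 − 4.5(436.4) = 843.5
  N₂: 10560 (inert)
  CO₂: 0 + 3(436.4) = 1309
  H₂O: 0 + 3(436.4) = 1309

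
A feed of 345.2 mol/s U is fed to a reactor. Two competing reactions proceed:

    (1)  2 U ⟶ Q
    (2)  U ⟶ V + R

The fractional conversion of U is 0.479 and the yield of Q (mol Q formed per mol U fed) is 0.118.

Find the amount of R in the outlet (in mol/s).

83.9 mol/s

Yield of Q: 1ξ₁ / 345.2 = 0.118 → ξ₁ = 40.73 mol/s.
Conversion of U: 2ξ₁ + 1ξ₂ = 0.479 × 345.2 = 165.4 → ξ₂ = 83.88 mol/s.
Outlet amounts (n = n₀ + Σ ν·ξ):
  U: 345.2 − 2(40.73) − 1(83.88) = 179.8
  Q: 0 + 1(40.73) = 40.73
  V: 0 + 1(83.88) = 83.88
  R: 0 + 1(83.88) = 83.88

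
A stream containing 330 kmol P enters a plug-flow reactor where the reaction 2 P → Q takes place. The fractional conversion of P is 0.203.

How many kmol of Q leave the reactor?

33.5 kmol

P reacted = 0.203 × 330 = 66.99 kmol; ν_P = −2, so ξ = 66.99/2 = 33.5 kmol.
Outlet amounts (n = n₀ + ν ξ):
  P: 330 − 2(33.5) = 263
  Q: 0 + 1(33.5) = 33.5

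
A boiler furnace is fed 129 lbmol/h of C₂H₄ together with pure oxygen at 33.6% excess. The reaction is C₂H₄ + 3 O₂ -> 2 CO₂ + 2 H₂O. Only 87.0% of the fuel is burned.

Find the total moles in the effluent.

Stoichiometric O₂ = 3 × 129 = 387 lbmol/h; O₂ fed = 387 × 1.336 = 517 lbmol/h.
Fuel reacted = 0.87 × 129 → ξ = 112.2 lbmol/h.
Outlet (n = n₀ + ν ξ):
  C₂H₄: 129 − 1(112.2) = 16.77
  O₂: 517 − 3(112.2) = 180.3
  CO₂: 0 + 2(112.2) = 224.5
  H₂O: 0 + 2(112.2) = 224.5
Total out = 16.77 + 180.3 + 224.5 + 224.5 = 646 lbmol/h.

646 lbmol/h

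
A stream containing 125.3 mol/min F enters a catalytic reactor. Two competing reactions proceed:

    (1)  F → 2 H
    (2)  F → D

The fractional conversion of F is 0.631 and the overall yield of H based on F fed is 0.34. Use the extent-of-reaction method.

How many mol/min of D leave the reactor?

Yield of H: 2ξ₁ / 125.3 = 0.34 → ξ₁ = 21.3 mol/min.
Conversion of F: 1ξ₁ + 1ξ₂ = 0.631 × 125.3 = 79.06 → ξ₂ = 57.76 mol/min.
Outlet amounts (n = n₀ + Σ ν·ξ):
  F: 125.3 − 1(21.3) − 1(57.76) = 46.24
  H: 0 + 2(21.3) = 42.6
  D: 0 + 1(57.76) = 57.76

57.8 mol/min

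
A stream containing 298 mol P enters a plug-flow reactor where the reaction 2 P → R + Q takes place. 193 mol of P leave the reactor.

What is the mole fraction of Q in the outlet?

For P: n = n₀ − 2ξ → 193 = 298 − 2ξ, giving ξ = 52.5 mol.
Outlet amounts (n = n₀ + ν ξ):
  P: 298 − 2(52.5) = 193
  R: 0 + 1(52.5) = 52.5
  Q: 0 + 1(52.5) = 52.5
Total out = 298 mol; y_Q = 52.5 / 298 = 0.1762.

0.176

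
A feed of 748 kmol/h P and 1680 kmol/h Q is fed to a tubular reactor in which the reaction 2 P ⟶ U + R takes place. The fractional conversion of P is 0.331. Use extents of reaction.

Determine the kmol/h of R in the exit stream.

124 kmol/h

P reacted = 0.331 × 748 = 247.6 kmol/h; ν_P = −2, so ξ = 247.6/2 = 123.8 kmol/h.
Outlet amounts (n = n₀ + ν ξ):
  P: 748 − 2(123.8) = 500.4
  U: 0 + 1(123.8) = 123.8
  R: 0 + 1(123.8) = 123.8
  Q: 1680 (inert)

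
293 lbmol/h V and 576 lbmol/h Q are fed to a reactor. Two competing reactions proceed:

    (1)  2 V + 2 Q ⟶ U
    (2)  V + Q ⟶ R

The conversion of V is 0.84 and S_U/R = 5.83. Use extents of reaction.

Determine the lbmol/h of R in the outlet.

Conversion of V: V consumed = 0.84 × 293 = 246.1 lbmol/h = 2ξ₁ + 1ξ₂.
Selectivity: 1ξ₁ / (1ξ₂) = 5.83 → ξ₁ = 5.83 ξ₂.
Substitute: (2·5.83 + 1) ξ₂ = 246.1 → ξ₂ = 19.44 lbmol/h, ξ₁ = 113.3 lbmol/h.
Outlet amounts (n = n₀ + Σ ν·ξ):
  V: 293 − 2(113.3) − 1(19.44) = 46.88
  Q: 576 − 2(113.3) − 1(19.44) = 329.9
  U: 0 + 1(113.3) = 113.3
  R: 0 + 1(19.44) = 19.44

19.4 lbmol/h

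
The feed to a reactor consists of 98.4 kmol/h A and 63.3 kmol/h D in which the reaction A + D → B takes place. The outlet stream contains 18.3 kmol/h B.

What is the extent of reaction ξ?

ξ = 18.3 kmol/h

For B: n = n₀ + 1ξ → 18.3 = 0 + 1ξ, giving ξ = 18.3 kmol/h.
Outlet amounts (n = n₀ + ν ξ):
  A: 98.4 − 1(18.3) = 80.1
  D: 63.3 − 1(18.3) = 45
  B: 0 + 1(18.3) = 18.3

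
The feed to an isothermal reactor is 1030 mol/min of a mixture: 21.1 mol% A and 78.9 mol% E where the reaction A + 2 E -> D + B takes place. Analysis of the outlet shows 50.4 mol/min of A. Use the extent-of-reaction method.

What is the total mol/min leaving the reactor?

For A: n = n₀ − 1ξ → 50.4 = 217.3 − 1ξ, giving ξ = 166.9 mol/min.
Outlet amounts (n = n₀ + ν ξ):
  A: 217.3 − 1(166.9) = 50.4
  E: 812.7 − 2(166.9) = 478.8
  D: 0 + 1(166.9) = 166.9
  B: 0 + 1(166.9) = 166.9
Total out = 50.4 + 478.8 + 166.9 + 166.9 = 863.1 mol/min.

863 mol/min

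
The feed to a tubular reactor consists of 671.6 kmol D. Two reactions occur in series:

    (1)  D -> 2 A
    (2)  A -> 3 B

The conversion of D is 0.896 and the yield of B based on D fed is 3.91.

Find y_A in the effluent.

0.109

Conversion of D: D consumed = 1ξ₁ = 0.896 × 671.6 → ξ₁ = 601.8 kmol.
Yield of B: 3ξ₂ / 671.6 = 3.91 → ξ₂ = 875.3 kmol.
Outlet amounts (n = n₀ + Σ ν·ξ):
  D: 671.6 − 1(601.8) = 69.85
  A: 0 + 2(601.8) − 1(875.3) = 328.2
  B: 0 + 3(875.3) = 2626
Total out = 3024 kmol; y_A = 328.2 / 3024 = 0.1085.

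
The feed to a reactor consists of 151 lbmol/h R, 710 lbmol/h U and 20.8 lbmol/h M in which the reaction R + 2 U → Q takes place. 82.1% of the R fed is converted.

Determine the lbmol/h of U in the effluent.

462 lbmol/h

R reacted = 0.821 × 151 = 124 lbmol/h; ν_R = −1, so ξ = 124/1 = 124 lbmol/h.
Outlet amounts (n = n₀ + ν ξ):
  R: 151 − 1(124) = 27.03
  U: 710 − 2(124) = 462.1
  Q: 0 + 1(124) = 124
  M: 20.8 (inert)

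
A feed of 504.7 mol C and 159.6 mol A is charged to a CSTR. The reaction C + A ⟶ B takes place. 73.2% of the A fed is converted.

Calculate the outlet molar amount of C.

A reacted = 0.732 × 159.6 = 116.8 mol; ν_A = −1, so ξ = 116.8/1 = 116.8 mol.
Outlet amounts (n = n₀ + ν ξ):
  C: 504.7 − 1(116.8) = 387.9
  A: 159.6 − 1(116.8) = 42.77
  B: 0 + 1(116.8) = 116.8

388 mol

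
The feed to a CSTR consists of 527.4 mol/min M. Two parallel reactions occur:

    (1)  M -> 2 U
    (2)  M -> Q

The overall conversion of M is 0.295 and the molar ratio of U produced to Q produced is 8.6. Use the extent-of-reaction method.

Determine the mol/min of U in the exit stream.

252 mol/min

Conversion of M: M consumed = 0.295 × 527.4 = 155.6 mol/min = 1ξ₁ + 1ξ₂.
Selectivity: 2ξ₁ / (1ξ₂) = 8.6 → ξ₁ = 4.3 ξ₂.
Substitute: (1·4.3 + 1) ξ₂ = 155.6 → ξ₂ = 29.36 mol/min, ξ₁ = 126.2 mol/min.
Outlet amounts (n = n₀ + Σ ν·ξ):
  M: 527.4 − 1(126.2) − 1(29.36) = 371.8
  U: 0 + 2(126.2) = 252.5
  Q: 0 + 1(29.36) = 29.36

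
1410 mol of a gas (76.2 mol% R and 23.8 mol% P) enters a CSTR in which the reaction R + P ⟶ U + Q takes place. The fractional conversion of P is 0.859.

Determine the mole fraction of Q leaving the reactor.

0.204

P reacted = 0.859 × 335.6 = 288.3 mol; ν_P = −1, so ξ = 288.3/1 = 288.3 mol.
Outlet amounts (n = n₀ + ν ξ):
  R: 1074 − 1(288.3) = 786.2
  P: 335.6 − 1(288.3) = 47.32
  U: 0 + 1(288.3) = 288.3
  Q: 0 + 1(288.3) = 288.3
Total out = 1410 mol; y_Q = 288.3 / 1410 = 0.2044.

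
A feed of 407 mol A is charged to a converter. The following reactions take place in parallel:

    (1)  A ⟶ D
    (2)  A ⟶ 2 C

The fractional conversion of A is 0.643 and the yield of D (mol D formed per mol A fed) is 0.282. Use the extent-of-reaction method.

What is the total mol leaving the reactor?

Yield of D: 1ξ₁ / 407 = 0.282 → ξ₁ = 114.8 mol.
Conversion of A: 1ξ₁ + 1ξ₂ = 0.643 × 407 = 261.7 → ξ₂ = 146.9 mol.
Outlet amounts (n = n₀ + Σ ν·ξ):
  A: 407 − 1(114.8) − 1(146.9) = 145.3
  D: 0 + 1(114.8) = 114.8
  C: 0 + 2(146.9) = 293.9
Total out = 145.3 + 114.8 + 293.9 = 553.9 mol.

554 mol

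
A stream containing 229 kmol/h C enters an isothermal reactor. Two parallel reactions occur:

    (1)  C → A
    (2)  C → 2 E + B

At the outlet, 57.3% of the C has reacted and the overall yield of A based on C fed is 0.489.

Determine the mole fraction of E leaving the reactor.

Yield of A: 1ξ₁ / 229 = 0.489 → ξ₁ = 112 kmol/h.
Conversion of C: 1ξ₁ + 1ξ₂ = 0.573 × 229 = 131.2 → ξ₂ = 19.24 kmol/h.
Outlet amounts (n = n₀ + Σ ν·ξ):
  C: 229 − 1(112) − 1(19.24) = 97.78
  A: 0 + 1(112) = 112
  E: 0 + 2(19.24) = 38.47
  B: 0 + 1(19.24) = 19.24
Total out = 267.5 kmol/h; y_E = 38.47 / 267.5 = 0.1438.

0.144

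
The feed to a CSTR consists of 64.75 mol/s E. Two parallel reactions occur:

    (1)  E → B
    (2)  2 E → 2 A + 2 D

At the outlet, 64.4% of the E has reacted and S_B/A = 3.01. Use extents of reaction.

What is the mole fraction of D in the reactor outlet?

Conversion of E: E consumed = 0.644 × 64.75 = 41.7 mol/s = 1ξ₁ + 2ξ₂.
Selectivity: 1ξ₁ / (2ξ₂) = 3.01 → ξ₁ = 6.02 ξ₂.
Substitute: (1·6.02 + 2) ξ₂ = 41.7 → ξ₂ = 5.199 mol/s, ξ₁ = 31.3 mol/s.
Outlet amounts (n = n₀ + Σ ν·ξ):
  E: 64.75 − 1(31.3) − 2(5.199) = 23.05
  B: 0 + 1(31.3) = 31.3
  A: 0 + 2(5.199) = 10.4
  D: 0 + 2(5.199) = 10.4
Total out = 75.15 mol/s; y_D = 10.4 / 75.15 = 0.1384.

0.138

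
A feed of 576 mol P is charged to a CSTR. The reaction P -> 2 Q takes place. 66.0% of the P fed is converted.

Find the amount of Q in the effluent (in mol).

760 mol

P reacted = 0.66 × 576 = 380.2 mol; ν_P = −1, so ξ = 380.2/1 = 380.2 mol.
Outlet amounts (n = n₀ + ν ξ):
  P: 576 − 1(380.2) = 195.8
  Q: 0 + 2(380.2) = 760.3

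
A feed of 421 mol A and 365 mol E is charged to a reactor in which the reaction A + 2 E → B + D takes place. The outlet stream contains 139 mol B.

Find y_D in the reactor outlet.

For B: n = n₀ + 1ξ → 139 = 0 + 1ξ, giving ξ = 139 mol.
Outlet amounts (n = n₀ + ν ξ):
  A: 421 − 1(139) = 282
  E: 365 − 2(139) = 87
  B: 0 + 1(139) = 139
  D: 0 + 1(139) = 139
Total out = 647 mol; y_D = 139 / 647 = 0.2148.

0.215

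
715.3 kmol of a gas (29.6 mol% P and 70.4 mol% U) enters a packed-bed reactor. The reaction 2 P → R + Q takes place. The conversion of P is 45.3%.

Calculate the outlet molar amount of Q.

P reacted = 0.453 × 211.7 = 95.91 kmol; ν_P = −2, so ξ = 95.91/2 = 47.96 kmol.
Outlet amounts (n = n₀ + ν ξ):
  P: 211.7 − 2(47.96) = 115.8
  R: 0 + 1(47.96) = 47.96
  Q: 0 + 1(47.96) = 47.96
  U: 503.6 (inert)

48 kmol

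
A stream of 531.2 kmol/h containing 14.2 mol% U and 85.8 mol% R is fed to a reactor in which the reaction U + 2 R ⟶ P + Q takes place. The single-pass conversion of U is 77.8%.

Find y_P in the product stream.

U reacted = 0.778 × 75.43 = 58.68 kmol/h; ν_U = −1, so ξ = 58.68/1 = 58.68 kmol/h.
Outlet amounts (n = n₀ + ν ξ):
  U: 75.43 − 1(58.68) = 16.75
  R: 455.8 − 2(58.68) = 338.4
  P: 0 + 1(58.68) = 58.68
  Q: 0 + 1(58.68) = 58.68
Total out = 472.5 kmol/h; y_P = 58.68 / 472.5 = 0.1242.

0.124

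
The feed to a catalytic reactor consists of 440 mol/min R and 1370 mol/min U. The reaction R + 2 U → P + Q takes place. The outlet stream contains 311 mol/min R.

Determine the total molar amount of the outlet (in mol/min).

1680 mol/min

For R: n = n₀ − 1ξ → 311 = 440 − 1ξ, giving ξ = 129 mol/min.
Outlet amounts (n = n₀ + ν ξ):
  R: 440 − 1(129) = 311
  U: 1370 − 2(129) = 1112
  P: 0 + 1(129) = 129
  Q: 0 + 1(129) = 129
Total out = 311 + 1112 + 129 + 129 = 1681 mol/min.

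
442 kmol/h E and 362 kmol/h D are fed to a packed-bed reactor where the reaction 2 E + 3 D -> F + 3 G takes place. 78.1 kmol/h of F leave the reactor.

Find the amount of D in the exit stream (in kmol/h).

128 kmol/h

For F: n = n₀ + 1ξ → 78.1 = 0 + 1ξ, giving ξ = 78.1 kmol/h.
Outlet amounts (n = n₀ + ν ξ):
  E: 442 − 2(78.1) = 285.8
  D: 362 − 3(78.1) = 127.7
  F: 0 + 1(78.1) = 78.1
  G: 0 + 3(78.1) = 234.3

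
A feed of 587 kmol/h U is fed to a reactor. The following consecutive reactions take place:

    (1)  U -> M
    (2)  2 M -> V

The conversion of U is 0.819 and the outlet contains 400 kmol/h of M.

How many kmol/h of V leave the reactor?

Conversion of U: U consumed = 1ξ₁ = 0.819 × 587 → ξ₁ = 480.8 kmol/h.
M balance: n_M = 0 + 1ξ₁ − 2ξ₂ = 400 → ξ₂ = (1·480.8 − 400)/2 = 40.38 kmol/h.
Outlet amounts (n = n₀ + Σ ν·ξ):
  U: 587 − 1(480.8) = 106.2
  M: 0 + 1(480.8) − 2(40.38) = 400
  V: 0 + 1(40.38) = 40.38

40.4 kmol/h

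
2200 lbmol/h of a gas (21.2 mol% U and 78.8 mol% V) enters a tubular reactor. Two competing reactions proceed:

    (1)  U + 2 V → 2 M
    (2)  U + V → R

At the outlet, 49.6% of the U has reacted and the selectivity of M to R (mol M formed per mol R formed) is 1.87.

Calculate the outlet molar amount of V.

Conversion of U: U consumed = 0.496 × 466.4 = 231.3 lbmol/h = 1ξ₁ + 1ξ₂.
Selectivity: 2ξ₁ / (1ξ₂) = 1.87 → ξ₁ = 0.935 ξ₂.
Substitute: (1·0.935 + 1) ξ₂ = 231.3 → ξ₂ = 119.6 lbmol/h, ξ₁ = 111.8 lbmol/h.
Outlet amounts (n = n₀ + Σ ν·ξ):
  U: 466.4 − 1(111.8) − 1(119.6) = 235.1
  V: 1734 − 2(111.8) − 1(119.6) = 1390
  M: 0 + 2(111.8) = 223.6
  R: 0 + 1(119.6) = 119.6

1390 lbmol/h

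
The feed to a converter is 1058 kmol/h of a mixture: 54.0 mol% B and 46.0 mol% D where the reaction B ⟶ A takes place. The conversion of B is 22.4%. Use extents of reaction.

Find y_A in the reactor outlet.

B reacted = 0.224 × 571.3 = 128 kmol/h; ν_B = −1, so ξ = 128/1 = 128 kmol/h.
Outlet amounts (n = n₀ + ν ξ):
  B: 571.3 − 1(128) = 443.3
  A: 0 + 1(128) = 128
  D: 486.7 (inert)
Total out = 1058 kmol/h; y_A = 128 / 1058 = 0.121.

0.121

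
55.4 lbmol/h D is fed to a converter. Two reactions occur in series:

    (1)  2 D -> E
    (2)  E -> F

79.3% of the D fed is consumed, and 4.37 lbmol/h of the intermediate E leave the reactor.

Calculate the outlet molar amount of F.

Conversion of D: D consumed = 2ξ₁ = 0.793 × 55.4 → ξ₁ = 21.97 lbmol/h.
E balance: n_E = 0 + 1ξ₁ − 1ξ₂ = 4.37 → ξ₂ = (1·21.97 − 4.37)/1 = 17.6 lbmol/h.
Outlet amounts (n = n₀ + Σ ν·ξ):
  D: 55.4 − 2(21.97) = 11.47
  E: 0 + 1(21.97) − 1(17.6) = 4.37
  F: 0 + 1(17.6) = 17.6

17.6 lbmol/h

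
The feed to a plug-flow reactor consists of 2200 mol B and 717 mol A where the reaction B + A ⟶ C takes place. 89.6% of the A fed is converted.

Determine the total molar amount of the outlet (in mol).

A reacted = 0.896 × 717 = 642.4 mol; ν_A = −1, so ξ = 642.4/1 = 642.4 mol.
Outlet amounts (n = n₀ + ν ξ):
  B: 2200 − 1(642.4) = 1558
  A: 717 − 1(642.4) = 74.57
  C: 0 + 1(642.4) = 642.4
Total out = 1558 + 74.57 + 642.4 = 2275 mol.

2270 mol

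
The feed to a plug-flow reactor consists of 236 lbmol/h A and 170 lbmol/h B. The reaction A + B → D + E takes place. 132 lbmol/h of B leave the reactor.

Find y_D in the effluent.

For B: n = n₀ − 1ξ → 132 = 170 − 1ξ, giving ξ = 38 lbmol/h.
Outlet amounts (n = n₀ + ν ξ):
  A: 236 − 1(38) = 198
  B: 170 − 1(38) = 132
  D: 0 + 1(38) = 38
  E: 0 + 1(38) = 38
Total out = 406 lbmol/h; y_D = 38 / 406 = 0.0936.

0.0936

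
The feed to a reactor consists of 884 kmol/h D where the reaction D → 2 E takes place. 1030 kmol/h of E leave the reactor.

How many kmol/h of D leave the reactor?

For E: n = n₀ + 2ξ → 1030 = 0 + 2ξ, giving ξ = 515 kmol/h.
Outlet amounts (n = n₀ + ν ξ):
  D: 884 − 1(515) = 369
  E: 0 + 2(515) = 1030

369 kmol/h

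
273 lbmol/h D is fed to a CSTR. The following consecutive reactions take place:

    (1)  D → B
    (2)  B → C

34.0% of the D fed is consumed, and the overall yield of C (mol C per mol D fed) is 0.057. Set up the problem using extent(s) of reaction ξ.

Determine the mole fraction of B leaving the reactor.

0.283

Conversion of D: D consumed = 1ξ₁ = 0.34 × 273 → ξ₁ = 92.82 lbmol/h.
Yield of C: 1ξ₂ / 273 = 0.057 → ξ₂ = 15.56 lbmol/h.
Outlet amounts (n = n₀ + Σ ν·ξ):
  D: 273 − 1(92.82) = 180.2
  B: 0 + 1(92.82) − 1(15.56) = 77.26
  C: 0 + 1(15.56) = 15.56
Total out = 273 lbmol/h; y_B = 77.26 / 273 = 0.283.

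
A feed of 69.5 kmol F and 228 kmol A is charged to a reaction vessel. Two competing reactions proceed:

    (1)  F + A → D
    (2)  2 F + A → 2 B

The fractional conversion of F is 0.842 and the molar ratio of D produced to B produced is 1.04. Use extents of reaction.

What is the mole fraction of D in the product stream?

Conversion of F: F consumed = 0.842 × 69.5 = 58.52 kmol = 1ξ₁ + 2ξ₂.
Selectivity: 1ξ₁ / (2ξ₂) = 1.04 → ξ₁ = 2.08 ξ₂.
Substitute: (1·2.08 + 2) ξ₂ = 58.52 → ξ₂ = 14.34 kmol, ξ₁ = 29.83 kmol.
Outlet amounts (n = n₀ + Σ ν·ξ):
  F: 69.5 − 1(29.83) − 2(14.34) = 10.98
  A: 228 − 1(29.83) − 1(14.34) = 183.8
  D: 0 + 1(29.83) = 29.83
  B: 0 + 2(14.34) = 28.69
Total out = 253.3 kmol; y_D = 29.83 / 253.3 = 0.1178.

0.118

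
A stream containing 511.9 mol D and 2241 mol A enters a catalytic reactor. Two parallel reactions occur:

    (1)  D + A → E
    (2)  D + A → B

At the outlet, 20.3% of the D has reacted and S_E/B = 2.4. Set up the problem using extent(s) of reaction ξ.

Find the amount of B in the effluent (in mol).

30.6 mol

Conversion of D: D consumed = 0.203 × 511.9 = 103.9 mol = 1ξ₁ + 1ξ₂.
Selectivity: 1ξ₁ / (1ξ₂) = 2.4 → ξ₁ = 2.4 ξ₂.
Substitute: (1·2.4 + 1) ξ₂ = 103.9 → ξ₂ = 30.56 mol, ξ₁ = 73.35 mol.
Outlet amounts (n = n₀ + Σ ν·ξ):
  D: 511.9 − 1(73.35) − 1(30.56) = 408
  A: 2241 − 1(73.35) − 1(30.56) = 2137
  E: 0 + 1(73.35) = 73.35
  B: 0 + 1(30.56) = 30.56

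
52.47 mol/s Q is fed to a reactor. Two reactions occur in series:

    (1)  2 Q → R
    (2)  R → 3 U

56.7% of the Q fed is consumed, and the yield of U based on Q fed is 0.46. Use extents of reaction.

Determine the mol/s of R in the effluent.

Conversion of Q: Q consumed = 2ξ₁ = 0.567 × 52.47 → ξ₁ = 14.88 mol/s.
Yield of U: 3ξ₂ / 52.47 = 0.46 → ξ₂ = 8.045 mol/s.
Outlet amounts (n = n₀ + Σ ν·ξ):
  Q: 52.47 − 2(14.88) = 22.72
  R: 0 + 1(14.88) − 1(8.045) = 6.83
  U: 0 + 3(8.045) = 24.14

6.83 mol/s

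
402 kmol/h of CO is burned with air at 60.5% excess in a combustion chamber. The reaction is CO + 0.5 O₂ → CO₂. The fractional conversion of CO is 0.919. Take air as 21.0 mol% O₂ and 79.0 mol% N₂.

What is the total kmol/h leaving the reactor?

1750 kmol/h

Stoichiometric O₂ = 0.5 × 402 = 201 kmol/h; O₂ fed = 201 × 1.605 = 322.6 kmol/h.
N₂ fed = 322.6 × 79/21 = 1214 kmol/h.
Fuel reacted = 0.919 × 402 → ξ = 369.4 kmol/h.
Outlet (n = n₀ + ν ξ):
  CO: 402 − 1(369.4) = 32.56
  O₂: 322.6 − 0.5(369.4) = 137.9
  N₂: 1214 (inert)
  CO₂: 0 + 1(369.4) = 369.4
Total out = 32.56 + 137.9 + 1214 + 369.4 = 1753 kmol/h.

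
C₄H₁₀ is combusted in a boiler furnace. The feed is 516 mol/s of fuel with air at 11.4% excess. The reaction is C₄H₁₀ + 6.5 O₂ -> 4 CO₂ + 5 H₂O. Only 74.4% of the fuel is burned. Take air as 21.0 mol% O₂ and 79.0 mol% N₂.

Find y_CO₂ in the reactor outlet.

Stoichiometric O₂ = 6.5 × 516 = 3354 mol/s; O₂ fed = 3354 × 1.114 = 3736 mol/s.
N₂ fed = 3736 × 79/21 = 14060 mol/s.
Fuel reacted = 0.744 × 516 → ξ = 383.9 mol/s.
Outlet (n = n₀ + ν ξ):
  C₄H₁₀: 516 − 1(383.9) = 132.1
  O₂: 3736 − 6.5(383.9) = 1241
  N₂: 14060 (inert)
  CO₂: 0 + 4(383.9) = 1536
  H₂O: 0 + 5(383.9) = 1920
Total out = 18880 mol/s; y_CO₂ = 1536 / 18880 = 0.08132.

0.0813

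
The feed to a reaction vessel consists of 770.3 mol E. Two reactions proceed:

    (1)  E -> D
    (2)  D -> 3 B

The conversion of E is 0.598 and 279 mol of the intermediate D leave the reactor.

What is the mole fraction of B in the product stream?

Conversion of E: E consumed = 1ξ₁ = 0.598 × 770.3 → ξ₁ = 460.6 mol.
D balance: n_D = 0 + 1ξ₁ − 1ξ₂ = 279 → ξ₂ = (1·460.6 − 279)/1 = 181.6 mol.
Outlet amounts (n = n₀ + Σ ν·ξ):
  E: 770.3 − 1(460.6) = 309.7
  D: 0 + 1(460.6) − 1(181.6) = 279
  B: 0 + 3(181.6) = 544.9
Total out = 1134 mol; y_B = 544.9 / 1134 = 0.4807.

0.481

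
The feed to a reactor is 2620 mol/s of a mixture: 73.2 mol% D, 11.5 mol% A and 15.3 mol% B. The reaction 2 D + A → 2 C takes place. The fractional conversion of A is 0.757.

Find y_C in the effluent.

0.191

A reacted = 0.757 × 301.3 = 228.1 mol/s; ν_A = −1, so ξ = 228.1/1 = 228.1 mol/s.
Outlet amounts (n = n₀ + ν ξ):
  D: 1918 − 2(228.1) = 1462
  A: 301.3 − 1(228.1) = 73.22
  C: 0 + 2(228.1) = 456.2
  B: 400.9 (inert)
Total out = 2392 mol/s; y_C = 456.2 / 2392 = 0.1907.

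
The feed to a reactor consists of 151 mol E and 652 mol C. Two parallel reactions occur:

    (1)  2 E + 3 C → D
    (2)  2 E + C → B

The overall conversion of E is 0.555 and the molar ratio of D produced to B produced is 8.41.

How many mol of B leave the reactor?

4.45 mol

Conversion of E: E consumed = 0.555 × 151 = 83.81 mol = 2ξ₁ + 2ξ₂.
Selectivity: 1ξ₁ / (1ξ₂) = 8.41 → ξ₁ = 8.41 ξ₂.
Substitute: (2·8.41 + 2) ξ₂ = 83.81 → ξ₂ = 4.453 mol, ξ₁ = 37.45 mol.
Outlet amounts (n = n₀ + Σ ν·ξ):
  E: 151 − 2(37.45) − 2(4.453) = 67.19
  C: 652 − 3(37.45) − 1(4.453) = 535.2
  D: 0 + 1(37.45) = 37.45
  B: 0 + 1(4.453) = 4.453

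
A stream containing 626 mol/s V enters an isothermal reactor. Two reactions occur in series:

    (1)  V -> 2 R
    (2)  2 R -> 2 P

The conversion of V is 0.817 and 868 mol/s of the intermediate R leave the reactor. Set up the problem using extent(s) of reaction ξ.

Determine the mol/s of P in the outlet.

Conversion of V: V consumed = 1ξ₁ = 0.817 × 626 → ξ₁ = 511.4 mol/s.
R balance: n_R = 0 + 2ξ₁ − 2ξ₂ = 868 → ξ₂ = (2·511.4 − 868)/2 = 77.44 mol/s.
Outlet amounts (n = n₀ + Σ ν·ξ):
  V: 626 − 1(511.4) = 114.6
  R: 0 + 2(511.4) − 2(77.44) = 868
  P: 0 + 2(77.44) = 154.9

155 mol/s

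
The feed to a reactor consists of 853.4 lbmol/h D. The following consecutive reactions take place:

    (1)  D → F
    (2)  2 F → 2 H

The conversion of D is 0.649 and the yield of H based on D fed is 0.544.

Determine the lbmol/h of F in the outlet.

Conversion of D: D consumed = 1ξ₁ = 0.649 × 853.4 → ξ₁ = 553.9 lbmol/h.
Yield of H: 2ξ₂ / 853.4 = 0.544 → ξ₂ = 232.1 lbmol/h.
Outlet amounts (n = n₀ + Σ ν·ξ):
  D: 853.4 − 1(553.9) = 299.5
  F: 0 + 1(553.9) − 2(232.1) = 89.61
  H: 0 + 2(232.1) = 464.2

89.6 lbmol/h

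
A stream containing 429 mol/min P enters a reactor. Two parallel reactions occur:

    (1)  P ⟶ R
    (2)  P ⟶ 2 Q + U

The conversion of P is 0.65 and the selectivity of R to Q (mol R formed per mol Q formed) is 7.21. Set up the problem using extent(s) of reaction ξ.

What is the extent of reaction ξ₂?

ξ₂ = 18.1 mol/min

Conversion of P: P consumed = 0.65 × 429 = 278.9 mol/min = 1ξ₁ + 1ξ₂.
Selectivity: 1ξ₁ / (2ξ₂) = 7.21 → ξ₁ = 14.42 ξ₂.
Substitute: (1·14.42 + 1) ξ₂ = 278.9 → ξ₂ = 18.08 mol/min, ξ₁ = 260.8 mol/min.
Outlet amounts (n = n₀ + Σ ν·ξ):
  P: 429 − 1(260.8) − 1(18.08) = 150.1
  R: 0 + 1(260.8) = 260.8
  Q: 0 + 2(18.08) = 36.17
  U: 0 + 1(18.08) = 18.08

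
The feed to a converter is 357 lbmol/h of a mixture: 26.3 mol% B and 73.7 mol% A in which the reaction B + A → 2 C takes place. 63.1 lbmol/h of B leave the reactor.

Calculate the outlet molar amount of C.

61.6 lbmol/h

For B: n = n₀ − 1ξ → 63.1 = 93.89 − 1ξ, giving ξ = 30.79 lbmol/h.
Outlet amounts (n = n₀ + ν ξ):
  B: 93.89 − 1(30.79) = 63.1
  A: 263.1 − 1(30.79) = 232.3
  C: 0 + 2(30.79) = 61.58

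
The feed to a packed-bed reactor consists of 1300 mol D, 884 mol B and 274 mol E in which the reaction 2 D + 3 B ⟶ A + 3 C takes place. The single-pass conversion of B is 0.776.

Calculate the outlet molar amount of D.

B reacted = 0.776 × 884 = 686 mol; ν_B = −3, so ξ = 686/3 = 228.7 mol.
Outlet amounts (n = n₀ + ν ξ):
  D: 1300 − 2(228.7) = 842.7
  B: 884 − 3(228.7) = 198
  A: 0 + 1(228.7) = 228.7
  C: 0 + 3(228.7) = 686
  E: 274 (inert)

843 mol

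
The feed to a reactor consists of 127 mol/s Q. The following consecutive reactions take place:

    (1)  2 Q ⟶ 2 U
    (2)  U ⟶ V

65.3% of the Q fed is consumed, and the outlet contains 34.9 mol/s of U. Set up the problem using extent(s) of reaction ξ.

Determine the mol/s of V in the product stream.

Conversion of Q: Q consumed = 2ξ₁ = 0.653 × 127 → ξ₁ = 41.47 mol/s.
U balance: n_U = 0 + 2ξ₁ − 1ξ₂ = 34.9 → ξ₂ = (2·41.47 − 34.9)/1 = 48.03 mol/s.
Outlet amounts (n = n₀ + Σ ν·ξ):
  Q: 127 − 2(41.47) = 44.07
  U: 0 + 2(41.47) − 1(48.03) = 34.9
  V: 0 + 1(48.03) = 48.03

48 mol/s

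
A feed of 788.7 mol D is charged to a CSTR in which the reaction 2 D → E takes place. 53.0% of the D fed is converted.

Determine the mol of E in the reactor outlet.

D reacted = 0.53 × 788.7 = 418 mol; ν_D = −2, so ξ = 418/2 = 209 mol.
Outlet amounts (n = n₀ + ν ξ):
  D: 788.7 − 2(209) = 370.7
  E: 0 + 1(209) = 209

209 mol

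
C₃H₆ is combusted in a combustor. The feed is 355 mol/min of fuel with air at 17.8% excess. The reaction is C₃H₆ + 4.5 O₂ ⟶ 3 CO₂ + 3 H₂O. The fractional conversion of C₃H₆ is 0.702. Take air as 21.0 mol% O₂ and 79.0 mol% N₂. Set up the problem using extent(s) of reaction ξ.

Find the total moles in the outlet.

9440 mol/min

Stoichiometric O₂ = 4.5 × 355 = 1598 mol/min; O₂ fed = 1598 × 1.178 = 1882 mol/min.
N₂ fed = 1882 × 79/21 = 7079 mol/min.
Fuel reacted = 0.702 × 355 → ξ = 249.2 mol/min.
Outlet (n = n₀ + ν ξ):
  C₃H₆: 355 − 1(249.2) = 105.8
  O₂: 1882 − 4.5(249.2) = 760.4
  N₂: 7079 (inert)
  CO₂: 0 + 3(249.2) = 747.6
  H₂O: 0 + 3(249.2) = 747.6
Total out = 105.8 + 760.4 + 7079 + 747.6 + 747.6 = 9441 mol/min.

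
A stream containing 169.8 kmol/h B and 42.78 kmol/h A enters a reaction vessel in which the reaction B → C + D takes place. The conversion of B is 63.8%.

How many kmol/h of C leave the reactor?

B reacted = 0.638 × 169.8 = 108.3 kmol/h; ν_B = −1, so ξ = 108.3/1 = 108.3 kmol/h.
Outlet amounts (n = n₀ + ν ξ):
  B: 169.8 − 1(108.3) = 61.47
  C: 0 + 1(108.3) = 108.3
  D: 0 + 1(108.3) = 108.3
  A: 42.78 (inert)

108 kmol/h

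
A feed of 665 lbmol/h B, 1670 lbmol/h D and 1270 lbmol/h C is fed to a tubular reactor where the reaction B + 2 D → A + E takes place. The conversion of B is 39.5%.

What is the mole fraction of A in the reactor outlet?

0.0786

B reacted = 0.395 × 665 = 262.7 lbmol/h; ν_B = −1, so ξ = 262.7/1 = 262.7 lbmol/h.
Outlet amounts (n = n₀ + ν ξ):
  B: 665 − 1(262.7) = 402.3
  D: 1670 − 2(262.7) = 1145
  A: 0 + 1(262.7) = 262.7
  E: 0 + 1(262.7) = 262.7
  C: 1270 (inert)
Total out = 3342 lbmol/h; y_A = 262.7 / 3342 = 0.07859.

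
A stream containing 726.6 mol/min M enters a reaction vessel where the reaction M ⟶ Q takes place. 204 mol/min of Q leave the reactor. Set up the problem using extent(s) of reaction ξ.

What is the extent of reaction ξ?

ξ = 204 mol/min

For Q: n = n₀ + 1ξ → 204 = 0 + 1ξ, giving ξ = 204 mol/min.
Outlet amounts (n = n₀ + ν ξ):
  M: 726.6 − 1(204) = 522.6
  Q: 0 + 1(204) = 204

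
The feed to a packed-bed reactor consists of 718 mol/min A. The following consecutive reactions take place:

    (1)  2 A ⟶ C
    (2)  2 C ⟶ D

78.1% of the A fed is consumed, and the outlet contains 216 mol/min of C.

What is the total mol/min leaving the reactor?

405 mol/min

Conversion of A: A consumed = 2ξ₁ = 0.781 × 718 → ξ₁ = 280.4 mol/min.
C balance: n_C = 0 + 1ξ₁ − 2ξ₂ = 216 → ξ₂ = (1·280.4 − 216)/2 = 32.19 mol/min.
Outlet amounts (n = n₀ + Σ ν·ξ):
  A: 718 − 2(280.4) = 157.2
  C: 0 + 1(280.4) − 2(32.19) = 216
  D: 0 + 1(32.19) = 32.19
Total out = 157.2 + 216 + 32.19 = 405.4 mol/min.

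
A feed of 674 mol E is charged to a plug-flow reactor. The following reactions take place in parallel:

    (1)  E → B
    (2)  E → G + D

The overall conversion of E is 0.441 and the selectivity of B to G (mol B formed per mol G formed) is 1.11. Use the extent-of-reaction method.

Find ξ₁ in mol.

ξ₁ = 156 mol

Conversion of E: E consumed = 0.441 × 674 = 297.2 mol = 1ξ₁ + 1ξ₂.
Selectivity: 1ξ₁ / (1ξ₂) = 1.11 → ξ₁ = 1.11 ξ₂.
Substitute: (1·1.11 + 1) ξ₂ = 297.2 → ξ₂ = 140.9 mol, ξ₁ = 156.4 mol.
Outlet amounts (n = n₀ + Σ ν·ξ):
  E: 674 − 1(156.4) − 1(140.9) = 376.8
  B: 0 + 1(156.4) = 156.4
  G: 0 + 1(140.9) = 140.9
  D: 0 + 1(140.9) = 140.9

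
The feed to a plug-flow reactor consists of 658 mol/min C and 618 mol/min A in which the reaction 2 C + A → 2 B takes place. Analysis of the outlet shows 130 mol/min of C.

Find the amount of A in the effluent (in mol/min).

For C: n = n₀ − 2ξ → 130 = 658 − 2ξ, giving ξ = 264 mol/min.
Outlet amounts (n = n₀ + ν ξ):
  C: 658 − 2(264) = 130
  A: 618 − 1(264) = 354
  B: 0 + 2(264) = 528

354 mol/min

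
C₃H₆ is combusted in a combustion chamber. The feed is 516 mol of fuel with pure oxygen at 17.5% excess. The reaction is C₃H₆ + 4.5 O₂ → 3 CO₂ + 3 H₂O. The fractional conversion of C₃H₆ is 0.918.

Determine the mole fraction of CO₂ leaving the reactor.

Stoichiometric O₂ = 4.5 × 516 = 2322 mol; O₂ fed = 2322 × 1.175 = 2728 mol.
Fuel reacted = 0.918 × 516 → ξ = 473.7 mol.
Outlet (n = n₀ + ν ξ):
  C₃H₆: 516 − 1(473.7) = 42.31
  O₂: 2728 − 4.5(473.7) = 596.8
  CO₂: 0 + 3(473.7) = 1421
  H₂O: 0 + 3(473.7) = 1421
Total out = 3481 mol; y_CO₂ = 1421 / 3481 = 0.4082.

0.408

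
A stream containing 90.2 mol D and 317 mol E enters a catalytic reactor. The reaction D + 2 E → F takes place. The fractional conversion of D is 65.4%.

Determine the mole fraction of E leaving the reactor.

0.688

D reacted = 0.654 × 90.2 = 58.99 mol; ν_D = −1, so ξ = 58.99/1 = 58.99 mol.
Outlet amounts (n = n₀ + ν ξ):
  D: 90.2 − 1(58.99) = 31.21
  E: 317 − 2(58.99) = 199
  F: 0 + 1(58.99) = 58.99
Total out = 289.2 mol; y_E = 199 / 289.2 = 0.6881.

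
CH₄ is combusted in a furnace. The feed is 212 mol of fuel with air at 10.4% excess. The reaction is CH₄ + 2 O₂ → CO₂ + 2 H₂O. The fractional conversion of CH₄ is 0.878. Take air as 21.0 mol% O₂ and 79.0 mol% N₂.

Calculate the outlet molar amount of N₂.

Stoichiometric O₂ = 2 × 212 = 424 mol; O₂ fed = 424 × 1.104 = 468.1 mol.
N₂ fed = 468.1 × 79/21 = 1761 mol.
Fuel reacted = 0.878 × 212 → ξ = 186.1 mol.
Outlet (n = n₀ + ν ξ):
  CH₄: 212 − 1(186.1) = 25.86
  O₂: 468.1 − 2(186.1) = 95.82
  N₂: 1761 (inert)
  CO₂: 0 + 1(186.1) = 186.1
  H₂O: 0 + 2(186.1) = 372.3

1760 mol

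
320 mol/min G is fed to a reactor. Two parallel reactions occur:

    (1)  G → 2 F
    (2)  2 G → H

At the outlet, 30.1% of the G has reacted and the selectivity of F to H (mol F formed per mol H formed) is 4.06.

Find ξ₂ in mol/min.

Conversion of G: G consumed = 0.301 × 320 = 96.32 mol/min = 1ξ₁ + 2ξ₂.
Selectivity: 2ξ₁ / (1ξ₂) = 4.06 → ξ₁ = 2.03 ξ₂.
Substitute: (1·2.03 + 2) ξ₂ = 96.32 → ξ₂ = 23.9 mol/min, ξ₁ = 48.52 mol/min.
Outlet amounts (n = n₀ + Σ ν·ξ):
  G: 320 − 1(48.52) − 2(23.9) = 223.7
  F: 0 + 2(48.52) = 97.04
  H: 0 + 1(23.9) = 23.9

ξ₂ = 23.9 mol/min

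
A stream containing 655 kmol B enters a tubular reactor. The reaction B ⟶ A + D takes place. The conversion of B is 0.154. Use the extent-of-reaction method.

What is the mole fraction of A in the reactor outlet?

0.133

B reacted = 0.154 × 655 = 100.9 kmol; ν_B = −1, so ξ = 100.9/1 = 100.9 kmol.
Outlet amounts (n = n₀ + ν ξ):
  B: 655 − 1(100.9) = 554.1
  A: 0 + 1(100.9) = 100.9
  D: 0 + 1(100.9) = 100.9
Total out = 755.9 kmol; y_A = 100.9 / 755.9 = 0.1334.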